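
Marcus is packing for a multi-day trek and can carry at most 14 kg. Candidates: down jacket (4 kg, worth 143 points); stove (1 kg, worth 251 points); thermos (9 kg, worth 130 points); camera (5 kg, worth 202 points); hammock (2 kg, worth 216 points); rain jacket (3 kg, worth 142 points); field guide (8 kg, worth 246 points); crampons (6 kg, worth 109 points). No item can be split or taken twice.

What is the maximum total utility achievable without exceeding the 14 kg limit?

855

Greedy by ratio would take stove + camera + hammock + rain jacket: 11 kg used, total 811.
Replace camera with field guide: the trade gains 44 net, giving 855 at 14 kg.
The closest alternative, down jacket + stove + camera + hammock, reaches only 812.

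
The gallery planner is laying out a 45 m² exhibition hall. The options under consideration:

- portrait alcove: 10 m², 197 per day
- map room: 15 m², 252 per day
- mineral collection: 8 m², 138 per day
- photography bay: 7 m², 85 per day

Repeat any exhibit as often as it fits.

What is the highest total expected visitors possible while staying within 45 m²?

The ratio heuristic lands on 4×portrait alcove (788) but leaves 5 m² idle.
The 10 m² tied up in portrait alcove is better spent on map room — total rises to 843 (45 m²).
Nothing else within 45 m² beats 843.

843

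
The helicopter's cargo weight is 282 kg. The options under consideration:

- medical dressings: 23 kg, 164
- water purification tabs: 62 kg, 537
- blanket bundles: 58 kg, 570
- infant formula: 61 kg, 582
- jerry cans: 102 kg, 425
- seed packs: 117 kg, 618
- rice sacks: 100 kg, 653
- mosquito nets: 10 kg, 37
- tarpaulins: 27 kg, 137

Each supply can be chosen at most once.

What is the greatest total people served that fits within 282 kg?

2342

Taking the top-ratio supplies first gives medical dressings + water purification tabs + blanket bundles + infant formula + mosquito nets + tarpaulins for 2027 (241 kg).
The 60 kg tied up in medical dressings and mosquito nets and tarpaulins is better spent on rice sacks — total rises to 2342 (281 kg).
The closest alternative, medical dressings + blanket bundles + infant formula + rice sacks + mosquito nets + tarpaulins, reaches only 2143.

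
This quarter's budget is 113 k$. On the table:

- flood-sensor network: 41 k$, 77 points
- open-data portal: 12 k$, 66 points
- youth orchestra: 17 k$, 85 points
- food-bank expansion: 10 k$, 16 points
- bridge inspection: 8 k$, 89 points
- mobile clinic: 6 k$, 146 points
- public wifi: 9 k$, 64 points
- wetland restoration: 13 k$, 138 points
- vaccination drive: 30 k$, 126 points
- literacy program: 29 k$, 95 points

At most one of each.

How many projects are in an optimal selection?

7

Optimal total is 743.
One optimal bundle: youth orchestra + bridge inspection + mobile clinic + public wifi + wetland restoration + vaccination drive + literacy program (112 k$).
Every optimal selection uses 7 projects.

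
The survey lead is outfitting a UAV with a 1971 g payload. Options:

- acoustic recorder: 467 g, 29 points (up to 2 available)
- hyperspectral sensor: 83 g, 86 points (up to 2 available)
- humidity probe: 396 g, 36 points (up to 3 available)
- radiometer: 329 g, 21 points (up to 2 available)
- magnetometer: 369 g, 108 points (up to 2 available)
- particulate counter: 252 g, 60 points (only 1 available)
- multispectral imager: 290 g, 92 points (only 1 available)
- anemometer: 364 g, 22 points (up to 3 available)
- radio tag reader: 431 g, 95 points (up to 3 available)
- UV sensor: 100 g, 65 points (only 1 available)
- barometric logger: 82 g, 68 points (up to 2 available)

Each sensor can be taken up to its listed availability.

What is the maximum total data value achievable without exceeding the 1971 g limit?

A density-first pass picks 2×hyperspectral sensor + 2×magnetometer + particulate counter + multispectral imager + UV sensor + 2×barometric logger — 741 at 1710 g.
Replace particulate counter with radio tag reader: the trade gains 35 net, giving 776 at 1889 g.
No other feasible combination exceeds 776.

776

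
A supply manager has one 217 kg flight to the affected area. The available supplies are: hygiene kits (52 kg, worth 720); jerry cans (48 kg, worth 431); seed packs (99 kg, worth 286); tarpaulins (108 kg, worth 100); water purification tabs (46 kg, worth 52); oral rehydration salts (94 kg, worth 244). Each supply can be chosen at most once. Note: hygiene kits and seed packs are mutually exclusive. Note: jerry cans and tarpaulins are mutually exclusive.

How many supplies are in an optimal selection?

The maximum people served within 217 kg is 1395.
hygiene kits + jerry cans + oral rehydration salts hits 1395 at 194 kg.
Any selection reaching 1395 contains exactly 3 supplies.

3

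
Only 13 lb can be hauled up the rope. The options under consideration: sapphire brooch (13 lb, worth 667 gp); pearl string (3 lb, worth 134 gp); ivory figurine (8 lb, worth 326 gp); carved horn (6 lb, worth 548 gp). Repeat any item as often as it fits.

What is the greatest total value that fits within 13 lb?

1096

The ratio ordering already packs tightly: 2×carved horn, 12 lb, 1096.
Every other selection either busts 13 lb or fails to beat 1096.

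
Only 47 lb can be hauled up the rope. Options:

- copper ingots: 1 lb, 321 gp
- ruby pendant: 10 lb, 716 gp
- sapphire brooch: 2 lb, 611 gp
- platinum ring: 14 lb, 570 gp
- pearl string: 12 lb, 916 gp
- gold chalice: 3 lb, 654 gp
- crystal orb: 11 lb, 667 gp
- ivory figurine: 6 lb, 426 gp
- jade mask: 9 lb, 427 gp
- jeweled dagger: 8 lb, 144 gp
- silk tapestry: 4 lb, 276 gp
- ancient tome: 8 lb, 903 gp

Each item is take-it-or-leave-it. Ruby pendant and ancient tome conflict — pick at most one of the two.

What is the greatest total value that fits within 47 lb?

4774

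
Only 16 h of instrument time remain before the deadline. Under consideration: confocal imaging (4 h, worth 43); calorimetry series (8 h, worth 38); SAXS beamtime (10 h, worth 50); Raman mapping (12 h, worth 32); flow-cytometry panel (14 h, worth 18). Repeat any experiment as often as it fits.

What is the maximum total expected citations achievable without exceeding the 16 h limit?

Ranking by ratio (expected citations/h): confocal imaging 10.75, SAXS beamtime 5.00, calorimetry series 4.75, Raman mapping 2.67.
The ratio ordering already packs tightly: 4×confocal imaging, 16 h, 172.

172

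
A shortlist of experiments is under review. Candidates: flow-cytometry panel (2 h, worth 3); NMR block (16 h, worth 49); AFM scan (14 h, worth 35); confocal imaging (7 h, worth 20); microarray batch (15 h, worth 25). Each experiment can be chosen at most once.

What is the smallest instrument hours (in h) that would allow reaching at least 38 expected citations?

16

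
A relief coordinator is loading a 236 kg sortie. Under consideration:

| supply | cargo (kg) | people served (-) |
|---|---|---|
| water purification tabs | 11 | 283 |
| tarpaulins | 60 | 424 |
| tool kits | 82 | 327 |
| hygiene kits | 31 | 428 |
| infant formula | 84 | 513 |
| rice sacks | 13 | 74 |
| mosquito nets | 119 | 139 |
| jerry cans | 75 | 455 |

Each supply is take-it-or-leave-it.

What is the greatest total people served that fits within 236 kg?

1753

Taking the top-ratio supplies first gives water purification tabs + tarpaulins + hygiene kits + infant formula + rice sacks for 1722 (199 kg).
Replace tarpaulins with jerry cans: the trade gains 31 net, giving 1753 at 214 kg.
Next best is water purification tabs + tarpaulins + hygiene kits + infant formula + rice sacks at 1722 (199 kg) — short by 31.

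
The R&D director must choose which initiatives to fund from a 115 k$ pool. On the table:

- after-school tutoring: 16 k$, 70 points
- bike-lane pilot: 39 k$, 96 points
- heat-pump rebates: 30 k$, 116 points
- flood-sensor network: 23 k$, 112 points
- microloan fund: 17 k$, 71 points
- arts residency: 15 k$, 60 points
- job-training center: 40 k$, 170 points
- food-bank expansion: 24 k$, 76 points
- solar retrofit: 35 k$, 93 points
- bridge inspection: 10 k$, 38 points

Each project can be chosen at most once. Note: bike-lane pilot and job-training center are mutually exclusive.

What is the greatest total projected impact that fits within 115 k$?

483

Density check — flood-sensor network 4.87, after-school tutoring 4.38, job-training center 4.25 are the best per k$.
After-school tutoring + flood-sensor network + microloan fund + arts residency + job-training center uses 111 of the 115 k$ and totals 483.
Runner-up heat-pump rebates + flood-sensor network + microloan fund + job-training center tops out at 469.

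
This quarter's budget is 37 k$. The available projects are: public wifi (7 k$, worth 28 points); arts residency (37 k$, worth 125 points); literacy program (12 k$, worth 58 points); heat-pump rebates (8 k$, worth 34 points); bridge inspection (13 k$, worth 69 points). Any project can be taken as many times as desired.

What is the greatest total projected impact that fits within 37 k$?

Ranking by ratio (projected impact/k$): bridge inspection 5.31, literacy program 4.83, heat-pump rebates 4.25.
A density-first pass picks heat-pump rebates + 2×bridge inspection — 172 at 34 k$.
The 21 k$ tied up in heat-pump rebates and bridge inspection is better spent on 2×literacy program — total rises to 185 (37 k$).
Nothing else within 37 k$ beats 185.

185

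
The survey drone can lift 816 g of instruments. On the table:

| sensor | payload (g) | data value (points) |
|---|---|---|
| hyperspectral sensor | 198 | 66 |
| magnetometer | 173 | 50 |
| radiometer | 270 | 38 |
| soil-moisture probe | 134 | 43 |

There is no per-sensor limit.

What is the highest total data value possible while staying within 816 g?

264

Density check — hyperspectral sensor 0.33, soil-moisture probe 0.32, magnetometer 0.29, radiometer 0.14 are the best per g.
Best packing: 4×hyperspectral sensor — 792 g, 264 total.
That's the maximum — no swap from here does better than 264.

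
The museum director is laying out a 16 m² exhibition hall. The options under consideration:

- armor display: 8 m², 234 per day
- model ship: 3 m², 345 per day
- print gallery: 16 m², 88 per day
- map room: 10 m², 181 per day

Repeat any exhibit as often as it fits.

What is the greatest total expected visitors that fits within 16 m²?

1725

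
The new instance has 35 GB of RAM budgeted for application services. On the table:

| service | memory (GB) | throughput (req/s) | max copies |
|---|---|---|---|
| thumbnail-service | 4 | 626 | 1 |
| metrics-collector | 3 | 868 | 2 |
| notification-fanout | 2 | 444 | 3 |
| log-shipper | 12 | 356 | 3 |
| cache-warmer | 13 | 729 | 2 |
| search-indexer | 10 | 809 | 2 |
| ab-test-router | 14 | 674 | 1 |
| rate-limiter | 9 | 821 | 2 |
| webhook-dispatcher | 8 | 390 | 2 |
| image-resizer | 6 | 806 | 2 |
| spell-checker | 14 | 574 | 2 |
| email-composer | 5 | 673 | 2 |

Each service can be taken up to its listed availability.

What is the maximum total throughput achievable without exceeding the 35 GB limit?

Taking the top-ratio services first gives thumbnail-service + 2×metrics-collector + 3×notification-fanout + image-resizer + 2×email-composer for 5846 (32 GB).
Dropping thumbnail-service frees 4 GB; slotting in image-resizer (6 GB) lifts the total to 6026 at 34 GB.

6026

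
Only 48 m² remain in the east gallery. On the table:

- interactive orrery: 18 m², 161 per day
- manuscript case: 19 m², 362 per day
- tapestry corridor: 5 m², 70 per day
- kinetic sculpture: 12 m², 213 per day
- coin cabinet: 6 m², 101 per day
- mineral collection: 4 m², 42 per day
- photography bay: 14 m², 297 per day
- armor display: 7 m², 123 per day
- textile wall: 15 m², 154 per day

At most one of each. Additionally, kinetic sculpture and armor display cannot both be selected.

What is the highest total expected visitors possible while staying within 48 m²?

A density-first pass picks manuscript case + kinetic sculpture + photography bay — 872 at 45 m².
The 12 m² tied up in kinetic sculpture is better spent on coin cabinet + armor display — total rises to 883 (46 m²).
The closest alternative, manuscript case + kinetic sculpture + photography bay, reaches only 872.

883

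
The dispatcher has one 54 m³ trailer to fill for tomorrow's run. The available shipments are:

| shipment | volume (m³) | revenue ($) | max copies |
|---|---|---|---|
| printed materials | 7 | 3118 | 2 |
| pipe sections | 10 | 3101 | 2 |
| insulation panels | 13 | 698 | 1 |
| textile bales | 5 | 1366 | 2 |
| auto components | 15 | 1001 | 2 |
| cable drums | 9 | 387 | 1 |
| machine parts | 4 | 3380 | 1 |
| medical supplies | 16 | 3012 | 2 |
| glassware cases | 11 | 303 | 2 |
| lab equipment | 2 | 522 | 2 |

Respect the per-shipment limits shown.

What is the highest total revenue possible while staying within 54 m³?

19594

Ranking by ratio (revenue/m³): machine parts 845.00, printed materials 445.43, pipe sections 310.10.
Best packing: 2×printed materials + 2×pipe sections + 2×textile bales + machine parts + 2×lab equipment — 52 m³, 19594 total.
No other feasible combination exceeds 19594.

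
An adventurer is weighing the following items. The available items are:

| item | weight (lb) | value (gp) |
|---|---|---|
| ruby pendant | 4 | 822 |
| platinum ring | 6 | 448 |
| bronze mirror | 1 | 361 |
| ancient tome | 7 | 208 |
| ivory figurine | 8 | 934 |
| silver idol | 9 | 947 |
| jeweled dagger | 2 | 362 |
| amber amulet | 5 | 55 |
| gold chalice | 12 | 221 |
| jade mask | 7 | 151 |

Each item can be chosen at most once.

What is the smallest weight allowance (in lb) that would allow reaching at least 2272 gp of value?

15

Look for the lowest-weight combination reaching 2272.
ruby pendant + bronze mirror + ivory figurine + jeweled dagger reaches 2479 using 15 lb.
Below 15 lb the best achievable stays under 2272.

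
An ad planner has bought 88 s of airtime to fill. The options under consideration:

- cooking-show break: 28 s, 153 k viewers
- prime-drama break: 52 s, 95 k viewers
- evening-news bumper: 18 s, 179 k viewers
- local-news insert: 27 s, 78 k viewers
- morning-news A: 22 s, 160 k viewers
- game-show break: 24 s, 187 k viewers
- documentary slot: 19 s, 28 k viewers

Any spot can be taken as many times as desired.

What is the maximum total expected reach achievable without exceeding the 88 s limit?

732

Taking the top-ratio spots first gives 4×evening-news bumper for 716 (72 s).
Dropping 2×evening-news bumper frees 36 s; slotting in 2×game-show break (48 s) lifts the total to 732 at 84 s.
That's the maximum — no swap from here does better than 732.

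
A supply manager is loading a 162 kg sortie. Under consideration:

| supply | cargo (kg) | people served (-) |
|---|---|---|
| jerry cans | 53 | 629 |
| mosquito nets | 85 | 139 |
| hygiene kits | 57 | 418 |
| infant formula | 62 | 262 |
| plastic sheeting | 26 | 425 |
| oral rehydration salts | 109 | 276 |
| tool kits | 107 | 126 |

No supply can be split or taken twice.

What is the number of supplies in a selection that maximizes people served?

The maximum people served within 162 kg is 1472.
One optimal bundle: jerry cans + hygiene kits + plastic sheeting (136 kg).
All optima have 3 supplies.

3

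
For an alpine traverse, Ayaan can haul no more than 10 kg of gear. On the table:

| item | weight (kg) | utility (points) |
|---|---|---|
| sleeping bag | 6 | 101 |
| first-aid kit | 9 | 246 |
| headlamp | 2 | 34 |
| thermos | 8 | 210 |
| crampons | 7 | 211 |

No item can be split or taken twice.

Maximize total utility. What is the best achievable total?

246

By utility per kg: crampons 30.14, first-aid kit 27.33, thermos 26.25 lead.
The ratio heuristic lands on headlamp + crampons (245) but leaves 1 kg idle.
Replace headlamp and crampons with first-aid kit: the trade gains 1 net, giving 246 at 9 kg.
That's the maximum — no swap from here does better than 246.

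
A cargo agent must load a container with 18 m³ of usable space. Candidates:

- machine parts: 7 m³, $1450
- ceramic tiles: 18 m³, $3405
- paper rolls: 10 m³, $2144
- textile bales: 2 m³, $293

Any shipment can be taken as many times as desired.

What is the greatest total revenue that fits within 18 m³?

By revenue per m³: paper rolls 214.40, machine parts 207.14, ceramic tiles 189.17, textile bales 146.50 lead.
The ratio ordering already packs tightly: machine parts + paper rolls, 17 m³, 3594.
No other feasible combination exceeds 3594.

3594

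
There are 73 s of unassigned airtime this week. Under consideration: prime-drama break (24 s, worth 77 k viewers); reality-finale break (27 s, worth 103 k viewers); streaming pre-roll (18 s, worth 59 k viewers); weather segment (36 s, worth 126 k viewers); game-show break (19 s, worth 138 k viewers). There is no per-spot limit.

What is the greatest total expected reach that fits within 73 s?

414

The ratio ordering already packs tightly: 3×game-show break, 57 s, 414.
Every other selection either busts 73 s or fails to beat 414.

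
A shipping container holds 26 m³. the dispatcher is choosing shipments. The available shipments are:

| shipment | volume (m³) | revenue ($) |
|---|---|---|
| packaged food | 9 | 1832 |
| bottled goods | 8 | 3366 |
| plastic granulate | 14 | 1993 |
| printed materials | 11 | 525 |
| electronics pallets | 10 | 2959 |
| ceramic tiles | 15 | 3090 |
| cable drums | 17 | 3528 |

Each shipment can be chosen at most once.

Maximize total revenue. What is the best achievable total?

6894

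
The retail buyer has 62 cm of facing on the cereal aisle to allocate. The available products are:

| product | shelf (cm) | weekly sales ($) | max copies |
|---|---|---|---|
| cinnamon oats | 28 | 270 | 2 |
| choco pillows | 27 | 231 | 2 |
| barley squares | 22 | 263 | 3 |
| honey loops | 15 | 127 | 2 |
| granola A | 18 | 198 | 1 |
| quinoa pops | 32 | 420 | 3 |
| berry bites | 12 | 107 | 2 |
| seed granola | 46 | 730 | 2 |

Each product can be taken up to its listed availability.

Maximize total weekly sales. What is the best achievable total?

857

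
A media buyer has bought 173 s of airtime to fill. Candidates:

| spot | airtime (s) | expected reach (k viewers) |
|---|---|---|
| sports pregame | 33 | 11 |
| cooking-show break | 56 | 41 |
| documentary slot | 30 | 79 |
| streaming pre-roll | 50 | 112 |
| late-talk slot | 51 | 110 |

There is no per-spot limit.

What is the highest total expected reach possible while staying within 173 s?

428

The ratio heuristic lands on 5×documentary slot (395) but leaves 23 s idle.
The 30 s tied up in documentary slot is better spent on streaming pre-roll — total rises to 428 (170 s).
That's the maximum — no swap from here does better than 428.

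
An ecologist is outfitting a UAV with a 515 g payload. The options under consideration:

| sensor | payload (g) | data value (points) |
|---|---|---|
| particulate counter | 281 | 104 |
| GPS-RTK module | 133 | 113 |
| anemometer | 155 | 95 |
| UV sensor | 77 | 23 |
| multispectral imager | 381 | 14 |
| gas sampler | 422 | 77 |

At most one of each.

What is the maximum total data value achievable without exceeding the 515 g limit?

240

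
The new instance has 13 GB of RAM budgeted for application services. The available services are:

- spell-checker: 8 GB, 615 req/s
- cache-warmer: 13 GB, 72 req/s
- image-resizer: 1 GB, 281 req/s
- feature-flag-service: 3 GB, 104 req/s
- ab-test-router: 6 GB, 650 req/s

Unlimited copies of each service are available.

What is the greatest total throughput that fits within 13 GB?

3653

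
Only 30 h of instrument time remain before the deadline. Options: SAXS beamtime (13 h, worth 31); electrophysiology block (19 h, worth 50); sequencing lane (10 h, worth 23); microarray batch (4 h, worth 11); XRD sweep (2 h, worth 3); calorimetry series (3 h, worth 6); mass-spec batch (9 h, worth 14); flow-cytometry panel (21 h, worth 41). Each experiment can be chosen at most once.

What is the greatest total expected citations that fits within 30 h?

A density-first pass picks electrophysiology block + microarray batch + XRD sweep + calorimetry series — 70 at 28 h.
Replace microarray batch and XRD sweep and calorimetry series with sequencing lane: the trade gains 3 net, giving 73 at 29 h.
Runner-up SAXS beamtime + sequencing lane + microarray batch + calorimetry series tops out at 71.

73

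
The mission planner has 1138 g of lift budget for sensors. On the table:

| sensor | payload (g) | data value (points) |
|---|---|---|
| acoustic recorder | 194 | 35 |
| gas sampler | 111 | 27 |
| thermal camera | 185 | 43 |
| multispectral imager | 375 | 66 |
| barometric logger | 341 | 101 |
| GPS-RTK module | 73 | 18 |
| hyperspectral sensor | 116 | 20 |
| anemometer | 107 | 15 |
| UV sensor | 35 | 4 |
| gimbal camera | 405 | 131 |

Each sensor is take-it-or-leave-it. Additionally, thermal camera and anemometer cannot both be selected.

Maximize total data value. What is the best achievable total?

320

By data value per g: gimbal camera 0.32, barometric logger 0.30, GPS-RTK module 0.25 lead.
The ratio ordering already packs tightly: gas sampler + thermal camera + barometric logger + GPS-RTK module + gimbal camera, 1115 g, 320.
That's the maximum — no feasible swap from here does better than 320.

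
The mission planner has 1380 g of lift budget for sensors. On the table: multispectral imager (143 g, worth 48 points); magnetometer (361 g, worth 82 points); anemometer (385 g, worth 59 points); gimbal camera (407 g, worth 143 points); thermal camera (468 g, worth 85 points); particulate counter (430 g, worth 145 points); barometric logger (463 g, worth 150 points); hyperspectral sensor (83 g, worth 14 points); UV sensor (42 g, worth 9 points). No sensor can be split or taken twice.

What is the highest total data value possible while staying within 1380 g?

Greedy by ratio would take multispectral imager + magnetometer + gimbal camera + particulate counter: 1341 g used, total 418.
Replace multispectral imager and magnetometer with barometric logger + UV sensor: the trade gains 29 net, giving 447 at 1342 g.
No other feasible combination exceeds 447.

447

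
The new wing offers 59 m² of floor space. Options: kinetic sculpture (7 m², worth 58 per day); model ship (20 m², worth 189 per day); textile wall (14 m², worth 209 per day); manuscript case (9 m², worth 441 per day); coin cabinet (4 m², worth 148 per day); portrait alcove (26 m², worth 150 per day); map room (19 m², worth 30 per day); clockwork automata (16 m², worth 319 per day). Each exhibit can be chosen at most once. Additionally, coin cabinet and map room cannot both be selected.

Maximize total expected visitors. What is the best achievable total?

1175

Taking kinetic sculpture + textile wall + manuscript case + coin cabinet + clockwork automata: 50 m² used, 1175 in expected visitors.
The closest alternative, model ship + textile wall + manuscript case + clockwork automata, reaches only 1158.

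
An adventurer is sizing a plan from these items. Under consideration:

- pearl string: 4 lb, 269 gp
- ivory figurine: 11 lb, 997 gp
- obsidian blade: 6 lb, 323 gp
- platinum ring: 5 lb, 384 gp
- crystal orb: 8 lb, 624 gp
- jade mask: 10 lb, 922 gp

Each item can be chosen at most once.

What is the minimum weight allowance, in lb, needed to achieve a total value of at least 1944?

Look for the lowest-weight combination reaching 1944.
ivory figurine + platinum ring + crystal orb reaches 2005 using 24 lb.
No combination under 24 lb hits 1944.

24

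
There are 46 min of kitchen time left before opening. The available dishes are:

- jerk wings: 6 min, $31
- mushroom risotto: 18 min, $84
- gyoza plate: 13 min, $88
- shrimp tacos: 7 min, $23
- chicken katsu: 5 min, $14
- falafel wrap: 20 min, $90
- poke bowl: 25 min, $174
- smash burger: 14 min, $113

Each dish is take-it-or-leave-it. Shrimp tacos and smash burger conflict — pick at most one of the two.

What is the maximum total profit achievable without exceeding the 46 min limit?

318

Ranking by ratio (profit/min): smash burger 8.07, poke bowl 6.96, gyoza plate 6.77, jerk wings 5.17.
Jerk wings + poke bowl + smash burger uses 45 of the 46 min and totals 318.
The closest alternative, chicken katsu + poke bowl + smash burger, reaches only 301.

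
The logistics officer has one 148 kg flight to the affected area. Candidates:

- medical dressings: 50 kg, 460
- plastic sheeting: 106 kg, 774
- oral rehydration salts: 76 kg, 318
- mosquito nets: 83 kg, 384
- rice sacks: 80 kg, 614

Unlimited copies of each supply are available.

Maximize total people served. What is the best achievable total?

Greedy by ratio would take 2×medical dressings: 100 kg used, total 920.
Dropping medical dressings frees 50 kg; slotting in rice sacks (80 kg) lifts the total to 1074 at 130 kg.
Nothing else within 148 kg beats 1074.

1074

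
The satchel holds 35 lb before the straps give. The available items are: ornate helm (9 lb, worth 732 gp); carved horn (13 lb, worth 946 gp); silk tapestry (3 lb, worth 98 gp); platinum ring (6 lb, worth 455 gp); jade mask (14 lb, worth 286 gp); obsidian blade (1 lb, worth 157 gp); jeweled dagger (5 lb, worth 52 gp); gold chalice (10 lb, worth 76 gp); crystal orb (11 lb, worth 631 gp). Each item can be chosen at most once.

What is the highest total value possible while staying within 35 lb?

Greedy by ratio would take ornate helm + carved horn + silk tapestry + platinum ring + obsidian blade: 32 lb used, total 2388.
Replace silk tapestry and platinum ring with crystal orb: the trade gains 78 net, giving 2466 at 34 lb.
The closest alternative, ornate helm + carved horn + silk tapestry + platinum ring + obsidian blade, reaches only 2388.

2466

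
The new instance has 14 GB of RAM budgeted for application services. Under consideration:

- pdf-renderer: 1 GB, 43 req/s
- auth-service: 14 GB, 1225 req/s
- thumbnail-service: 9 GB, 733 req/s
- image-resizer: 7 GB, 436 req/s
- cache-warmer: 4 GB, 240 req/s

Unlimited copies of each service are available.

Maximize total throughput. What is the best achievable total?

1225

Auth-service uses 14 of the 14 GB and totals 1225.
Every other selection either busts 14 GB or fails to beat 1225.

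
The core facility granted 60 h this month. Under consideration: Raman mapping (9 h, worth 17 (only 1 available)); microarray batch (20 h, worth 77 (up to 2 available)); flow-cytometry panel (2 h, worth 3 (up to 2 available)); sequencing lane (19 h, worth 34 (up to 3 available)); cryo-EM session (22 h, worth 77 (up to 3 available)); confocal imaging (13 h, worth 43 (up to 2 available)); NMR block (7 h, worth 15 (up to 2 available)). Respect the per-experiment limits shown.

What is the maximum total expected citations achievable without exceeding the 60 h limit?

By expected citations per h: microarray batch 3.85, cryo-EM session 3.50, confocal imaging 3.31 lead.
Taking 2×microarray batch + confocal imaging + NMR block: 60 h used, 212 in expected citations.
That's the maximum — no swap from here does better than 212.

212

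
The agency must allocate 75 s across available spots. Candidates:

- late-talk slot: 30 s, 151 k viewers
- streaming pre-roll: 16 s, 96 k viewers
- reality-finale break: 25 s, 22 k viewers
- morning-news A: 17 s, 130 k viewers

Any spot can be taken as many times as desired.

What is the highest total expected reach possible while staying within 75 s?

520

Ranking by ratio (expected reach/s): morning-news A 7.65, streaming pre-roll 6.00, late-talk slot 5.03, reality-finale break 0.88.
The ratio ordering already packs tightly: 4×morning-news A, 68 s, 520.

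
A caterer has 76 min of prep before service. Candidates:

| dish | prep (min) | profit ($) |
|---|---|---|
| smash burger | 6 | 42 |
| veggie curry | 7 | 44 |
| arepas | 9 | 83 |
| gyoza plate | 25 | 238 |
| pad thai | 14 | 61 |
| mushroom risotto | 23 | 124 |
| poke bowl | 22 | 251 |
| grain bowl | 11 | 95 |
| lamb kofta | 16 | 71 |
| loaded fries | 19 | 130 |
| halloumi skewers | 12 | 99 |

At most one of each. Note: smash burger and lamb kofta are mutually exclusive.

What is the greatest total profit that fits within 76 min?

725

Greedy by ratio would take smash burger + arepas + gyoza plate + poke bowl + grain bowl: 73 min used, total 709.
Replace arepas with halloumi skewers: the trade gains 16 net, giving 725 at 76 min.
No other feasible combination exceeds 725.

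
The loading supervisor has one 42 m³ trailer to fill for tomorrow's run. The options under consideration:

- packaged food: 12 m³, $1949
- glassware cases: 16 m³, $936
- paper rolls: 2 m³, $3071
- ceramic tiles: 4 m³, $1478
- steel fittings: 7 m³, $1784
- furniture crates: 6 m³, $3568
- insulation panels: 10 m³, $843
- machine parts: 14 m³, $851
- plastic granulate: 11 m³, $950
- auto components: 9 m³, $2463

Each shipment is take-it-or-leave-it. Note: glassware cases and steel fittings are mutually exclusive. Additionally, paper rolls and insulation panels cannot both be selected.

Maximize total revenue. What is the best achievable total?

14313

Density check — paper rolls 1535.50, furniture crates 594.67, ceramic tiles 369.50 are the best per m³.
The ratio ordering already packs tightly: packaged food + paper rolls + ceramic tiles + steel fittings + furniture crates + auto components, 40 m³, 14313.
An exhaustive check of the 1024 subsets confirms 14313.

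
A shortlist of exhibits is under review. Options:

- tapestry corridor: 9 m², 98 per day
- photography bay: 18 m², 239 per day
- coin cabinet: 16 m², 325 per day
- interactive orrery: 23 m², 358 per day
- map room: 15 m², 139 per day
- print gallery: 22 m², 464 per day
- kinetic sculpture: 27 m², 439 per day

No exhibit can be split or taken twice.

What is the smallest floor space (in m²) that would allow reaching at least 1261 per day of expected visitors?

72

Minimise m² subject to total expected visitors ≥ 1261.
Taking interactive orrery + print gallery + kinetic sculpture gives 1261 (≥ 1261) for 72 m².
No combination under 72 m² hits 1261.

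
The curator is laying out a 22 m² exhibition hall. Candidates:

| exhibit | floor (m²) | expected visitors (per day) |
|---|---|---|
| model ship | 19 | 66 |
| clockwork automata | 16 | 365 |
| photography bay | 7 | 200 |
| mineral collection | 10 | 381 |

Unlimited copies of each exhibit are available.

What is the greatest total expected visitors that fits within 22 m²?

762

Density check — mineral collection 38.10, photography bay 28.57, clockwork automata 22.81 are the best per m².
Taking 2×mineral collection: 20 m² used, 762 in expected visitors.
No other feasible combination exceeds 762.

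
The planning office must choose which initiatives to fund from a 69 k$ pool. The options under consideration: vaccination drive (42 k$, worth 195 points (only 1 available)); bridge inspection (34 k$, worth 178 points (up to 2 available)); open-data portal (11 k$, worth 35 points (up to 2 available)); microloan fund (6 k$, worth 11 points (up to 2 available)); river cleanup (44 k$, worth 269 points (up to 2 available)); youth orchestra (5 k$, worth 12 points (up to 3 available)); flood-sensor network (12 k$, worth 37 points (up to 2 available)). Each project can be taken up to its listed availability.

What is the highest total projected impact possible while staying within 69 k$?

356

By projected impact per k$: river cleanup 6.11, bridge inspection 5.24, vaccination drive 4.64 lead.
The ratio heuristic lands on 2×open-data portal + river cleanup (339) but leaves 3 k$ idle.
Dropping 2×open-data portal and river cleanup frees 66 k$; slotting in 2×bridge inspection (68 k$) lifts the total to 356 at 68 k$.
Every other selection either busts 69 k$ or exceeds an availability limit or fails to beat 356.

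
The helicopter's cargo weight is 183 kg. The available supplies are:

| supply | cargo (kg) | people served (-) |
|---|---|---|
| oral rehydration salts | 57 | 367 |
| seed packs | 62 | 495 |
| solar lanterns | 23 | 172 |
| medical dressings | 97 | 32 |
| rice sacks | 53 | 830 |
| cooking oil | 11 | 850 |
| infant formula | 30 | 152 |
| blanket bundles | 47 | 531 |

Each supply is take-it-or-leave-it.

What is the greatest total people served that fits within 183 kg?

Density check — cooking oil 77.27, rice sacks 15.66, blanket bundles 11.30 are the best per kg.
Taking seed packs + rice sacks + cooking oil + blanket bundles: 173 kg used, 2706 in people served.
Next best is oral rehydration salts + rice sacks + cooking oil + blanket bundles at 2578 (168 kg) — short by 128.

2706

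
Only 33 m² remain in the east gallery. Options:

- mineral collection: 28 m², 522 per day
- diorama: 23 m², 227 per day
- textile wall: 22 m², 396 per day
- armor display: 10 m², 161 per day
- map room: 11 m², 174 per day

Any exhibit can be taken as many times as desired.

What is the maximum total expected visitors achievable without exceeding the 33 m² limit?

Filling by ratio: mineral collection for 522, with 5 m² left unused.
Dropping mineral collection frees 28 m²; slotting in textile wall + map room (33 m²) lifts the total to 570 at 33 m².
No other feasible combination exceeds 570.

570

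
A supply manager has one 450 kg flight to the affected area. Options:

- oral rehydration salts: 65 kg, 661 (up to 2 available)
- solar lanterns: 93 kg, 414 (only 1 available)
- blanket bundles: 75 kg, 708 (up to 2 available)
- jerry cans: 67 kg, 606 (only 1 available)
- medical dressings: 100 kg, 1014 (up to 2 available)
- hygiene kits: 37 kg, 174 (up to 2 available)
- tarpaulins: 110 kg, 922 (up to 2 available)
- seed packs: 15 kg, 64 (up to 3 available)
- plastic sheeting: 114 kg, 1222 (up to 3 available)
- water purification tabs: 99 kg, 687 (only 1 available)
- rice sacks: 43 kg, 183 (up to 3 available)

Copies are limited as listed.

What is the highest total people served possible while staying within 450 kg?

4680

Taking the top-ratio supplies first gives oral rehydration salts + hygiene kits + 3×plastic sheeting for 4501 (444 kg).
Replace oral rehydration salts and hygiene kits with medical dressings: the trade gains 179 net, giving 4680 at 442 kg.
No other feasible combination exceeds 4680.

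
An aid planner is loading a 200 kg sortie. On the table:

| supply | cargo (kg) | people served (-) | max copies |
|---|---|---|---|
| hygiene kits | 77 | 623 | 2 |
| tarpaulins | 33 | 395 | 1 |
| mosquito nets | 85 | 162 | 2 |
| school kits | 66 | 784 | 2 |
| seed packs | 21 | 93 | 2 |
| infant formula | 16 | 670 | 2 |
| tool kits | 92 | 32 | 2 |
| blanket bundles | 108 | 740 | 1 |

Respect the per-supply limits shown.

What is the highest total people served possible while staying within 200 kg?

3303

Density check — infant formula 41.88, tarpaulins 11.97, school kits 11.88, hygiene kits 8.09 are the best per kg.
Tarpaulins + 2×school kits + 2×infant formula uses 197 of the 200 kg and totals 3303.
That's the maximum — no swap from here does better than 3303.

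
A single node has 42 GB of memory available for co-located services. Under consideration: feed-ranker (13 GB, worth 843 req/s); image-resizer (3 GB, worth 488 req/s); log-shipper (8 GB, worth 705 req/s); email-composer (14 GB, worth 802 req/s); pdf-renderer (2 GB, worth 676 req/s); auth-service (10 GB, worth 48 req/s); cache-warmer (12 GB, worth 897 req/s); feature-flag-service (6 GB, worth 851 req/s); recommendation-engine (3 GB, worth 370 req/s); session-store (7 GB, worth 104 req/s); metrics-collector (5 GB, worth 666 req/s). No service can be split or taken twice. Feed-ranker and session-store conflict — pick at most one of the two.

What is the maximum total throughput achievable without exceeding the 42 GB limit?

Best packing: image-resizer + log-shipper + pdf-renderer + cache-warmer + feature-flag-service + recommendation-engine + metrics-collector — 39 GB, 4653 total.
An exhaustive check of the 2048 subsets confirms 4653.

4653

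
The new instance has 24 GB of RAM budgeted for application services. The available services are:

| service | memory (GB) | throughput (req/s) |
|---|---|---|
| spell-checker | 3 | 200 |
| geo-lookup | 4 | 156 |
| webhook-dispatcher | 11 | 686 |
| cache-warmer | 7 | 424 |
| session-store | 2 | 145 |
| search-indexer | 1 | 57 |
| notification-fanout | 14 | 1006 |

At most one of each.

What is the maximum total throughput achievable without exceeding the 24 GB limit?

A density-first pass picks spell-checker + geo-lookup + session-store + search-indexer + notification-fanout — 1564 at 24 GB.
Replace spell-checker and geo-lookup with cache-warmer: the trade gains 68 net, giving 1632 at 24 GB.
Next best is spell-checker + cache-warmer + notification-fanout at 1630 (24 GB) — short by 2.

1632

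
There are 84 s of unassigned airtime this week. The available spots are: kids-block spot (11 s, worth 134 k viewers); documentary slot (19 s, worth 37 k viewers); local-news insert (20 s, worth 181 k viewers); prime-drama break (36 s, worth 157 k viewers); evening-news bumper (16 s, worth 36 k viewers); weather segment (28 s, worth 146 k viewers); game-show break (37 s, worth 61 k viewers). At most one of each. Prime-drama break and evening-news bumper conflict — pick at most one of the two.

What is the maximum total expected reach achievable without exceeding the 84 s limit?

498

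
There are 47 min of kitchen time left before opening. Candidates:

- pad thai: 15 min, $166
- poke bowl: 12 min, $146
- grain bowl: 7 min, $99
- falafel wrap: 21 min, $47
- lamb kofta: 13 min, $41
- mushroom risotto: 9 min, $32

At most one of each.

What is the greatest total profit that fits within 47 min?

The ratio heuristic lands on pad thai + poke bowl + grain bowl + mushroom risotto (443) but leaves 4 min idle.
Replace mushroom risotto with lamb kofta: the trade gains 9 net, giving 452 at 47 min.
No other feasible combination exceeds 452.

452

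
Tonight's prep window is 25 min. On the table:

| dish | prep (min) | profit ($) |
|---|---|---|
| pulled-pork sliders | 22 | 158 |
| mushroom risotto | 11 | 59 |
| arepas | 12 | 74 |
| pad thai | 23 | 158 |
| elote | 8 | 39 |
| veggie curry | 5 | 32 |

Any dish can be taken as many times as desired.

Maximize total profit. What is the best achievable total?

Taking the top-ratio dishes first gives pulled-pork sliders for 158 (22 min).
Dropping pulled-pork sliders frees 22 min; slotting in 5×veggie curry (25 min) lifts the total to 160 at 25 min.

160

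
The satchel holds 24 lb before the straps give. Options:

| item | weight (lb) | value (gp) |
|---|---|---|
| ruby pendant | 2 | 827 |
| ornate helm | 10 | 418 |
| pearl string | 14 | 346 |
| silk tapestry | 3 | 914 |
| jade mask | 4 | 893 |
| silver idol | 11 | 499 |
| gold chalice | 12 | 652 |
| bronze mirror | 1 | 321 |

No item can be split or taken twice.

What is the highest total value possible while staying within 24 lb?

Ruby pendant + silk tapestry + jade mask + gold chalice + bronze mirror uses 22 of the 24 lb and totals 3607.
Next best is ruby pendant + silk tapestry + jade mask + silver idol + bronze mirror at 3454 (21 lb) — short by 153.

3607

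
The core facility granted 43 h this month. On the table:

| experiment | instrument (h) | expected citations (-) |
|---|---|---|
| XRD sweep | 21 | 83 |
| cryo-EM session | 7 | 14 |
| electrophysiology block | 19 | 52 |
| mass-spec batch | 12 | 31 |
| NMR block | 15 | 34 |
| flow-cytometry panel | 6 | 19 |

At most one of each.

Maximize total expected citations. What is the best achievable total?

136

Ranking by ratio (expected citations/h): XRD sweep 3.95, flow-cytometry panel 3.17, electrophysiology block 2.74, mass-spec batch 2.58.
Greedy by ratio would take XRD sweep + mass-spec batch + flow-cytometry panel: 39 h used, total 133.
Dropping mass-spec batch frees 12 h; slotting in NMR block (15 h) lifts the total to 136 at 42 h.
The spare 1 h is too small for any remaining experiment, and no exchange beats 136.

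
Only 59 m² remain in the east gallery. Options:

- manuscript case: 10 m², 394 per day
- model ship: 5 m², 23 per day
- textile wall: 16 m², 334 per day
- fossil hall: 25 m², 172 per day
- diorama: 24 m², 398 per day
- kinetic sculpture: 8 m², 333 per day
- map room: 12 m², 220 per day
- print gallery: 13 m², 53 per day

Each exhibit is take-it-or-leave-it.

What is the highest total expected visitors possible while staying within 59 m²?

1459

The ratio heuristic lands on manuscript case + model ship + textile wall + kinetic sculpture + map room (1304) but leaves 8 m² idle.
Replace model ship and map room with diorama: the trade gains 155 net, giving 1459 at 58 m².
Every other selection either busts 59 m² or fails to beat 1459.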